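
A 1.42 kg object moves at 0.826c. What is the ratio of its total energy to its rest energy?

E = γmc², E₀ = mc²
E/E₀ = γ = 1/√(1 - 0.826²) = 1.774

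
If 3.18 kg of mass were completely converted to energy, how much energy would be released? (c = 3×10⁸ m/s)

Using E = mc²:
c² = (3×10⁸)² = 9×10¹⁶ m²/s²
E = 3.18 × 9×10¹⁶ = 2.862×10¹⁷ J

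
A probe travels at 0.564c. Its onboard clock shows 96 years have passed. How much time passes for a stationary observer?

Proper time Δt₀ = 96 years
γ = 1/√(1 - 0.564²) = 1.211
Δt = γΔt₀ = 1.211 × 96 = 116.3 years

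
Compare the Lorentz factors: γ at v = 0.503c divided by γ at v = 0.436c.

γ₁ = 1/√(1 - 0.503²) = 1.157
γ₂ = 1/√(1 - 0.436²) = 1.111
γ₁/γ₂ = 1.157/1.111 = 1.041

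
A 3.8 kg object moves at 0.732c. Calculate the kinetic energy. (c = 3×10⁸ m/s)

γ = 1/√(1 - 0.732²) = 1.4678
γ - 1 = 0.4678
KE = (γ-1)mc² = 0.4678 × 3.8 × (3×10⁸)² = 1.600×10¹⁷ J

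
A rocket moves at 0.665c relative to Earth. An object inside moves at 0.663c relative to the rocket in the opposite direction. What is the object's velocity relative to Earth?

Object's velocity in rocket frame is u' = -0.663c
u = (u' + v)/(1 + u'v/c²) = (v - 0.663)/(1 - 0.663·v/c²)
Numerator: 0.665 - 0.663 = 0.002
Denominator: 1 - 0.440895 = 0.559105
u = 0.002/0.559105 = 0.003577c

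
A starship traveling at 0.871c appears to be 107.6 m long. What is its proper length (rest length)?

Contracted length L = 107.6 m
γ = 1/√(1 - 0.871²) = 2.035
L₀ = γL = 2.035 × 107.6 = 219.0 m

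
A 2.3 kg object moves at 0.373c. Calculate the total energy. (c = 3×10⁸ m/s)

γ = 1/√(1 - 0.373²) = 1.078
mc² = 2.3 × (3×10⁸)² = 2.070×10¹⁷ J
E = γmc² = 1.078 × 2.070×10¹⁷ = 2.231×10¹⁷ J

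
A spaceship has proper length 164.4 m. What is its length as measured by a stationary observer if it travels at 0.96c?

Proper length L₀ = 164.4 m
γ = 1/√(1 - 0.96²) = 3.5714
L = L₀/γ = 164.4/3.5714 = 46.03 m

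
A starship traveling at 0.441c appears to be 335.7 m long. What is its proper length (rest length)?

Contracted length L = 335.7 m
γ = 1/√(1 - 0.441²) = 1.114
L₀ = γL = 1.114 × 335.7 = 374.0 m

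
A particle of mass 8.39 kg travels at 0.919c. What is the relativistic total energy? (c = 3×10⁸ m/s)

γ = 1/√(1 - 0.919²) = 2.536
mc² = 8.39 × (3×10⁸)² = 7.551×10¹⁷ J
E = γmc² = 2.536 × 7.551×10¹⁷ = 1.915×10¹⁸ J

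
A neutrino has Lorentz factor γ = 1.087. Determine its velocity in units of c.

From γ = 1/√(1 - v²/c²):
1/γ² = 1/1.087² = 0.8463
v²/c² = 1 - 0.8463 = 0.1537
v/c = √(0.1537) = 0.3920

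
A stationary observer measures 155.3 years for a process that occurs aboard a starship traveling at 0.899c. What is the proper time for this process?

Dilated time Δt = 155.3 years
γ = 1/√(1 - 0.899²) = 2.2834
Δt₀ = Δt/γ = 155.3/2.2834 = 68.01 years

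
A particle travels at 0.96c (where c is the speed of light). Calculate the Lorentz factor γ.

v/c = 0.96, so (v/c)² = 0.9216
1 - (v/c)² = 0.0784
γ = 1/√(0.0784) = 3.571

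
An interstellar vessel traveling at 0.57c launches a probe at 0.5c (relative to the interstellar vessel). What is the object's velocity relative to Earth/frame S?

u = (u' + v)/(1 + u'v/c²)
Numerator: 0.5 + 0.57 = 1.07
Denominator: 1 + 0.285 = 1.285
u = 1.07/1.285 = 0.8327c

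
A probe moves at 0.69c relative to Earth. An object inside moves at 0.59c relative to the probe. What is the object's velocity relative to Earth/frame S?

u = (u' + v)/(1 + u'v/c²)
Numerator: 0.59 + 0.69 = 1.28
Denominator: 1 + 0.4071 = 1.4071
u = 1.28/1.4071 = 0.9097c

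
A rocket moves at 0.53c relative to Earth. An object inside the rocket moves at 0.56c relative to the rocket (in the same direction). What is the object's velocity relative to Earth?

u = (u' + v)/(1 + u'v/c²)
Numerator: 0.56 + 0.53 = 1.09
Denominator: 1 + 0.2968 = 1.2968
u = 1.09/1.2968 = 0.8405c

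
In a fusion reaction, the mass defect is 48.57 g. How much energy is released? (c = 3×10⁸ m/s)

Convert mass defect: Δm = 48.57 g = 0.04857 kg
E = Δm·c² = 0.04857 × (3×10⁸)²
= 0.04857 × 9×10¹⁶ = 4.371×10¹⁵ J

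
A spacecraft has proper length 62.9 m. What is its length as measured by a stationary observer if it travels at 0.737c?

Proper length L₀ = 62.9 m
γ = 1/√(1 - 0.737²) = 1.4795
L = L₀/γ = 62.9/1.4795 = 42.51 m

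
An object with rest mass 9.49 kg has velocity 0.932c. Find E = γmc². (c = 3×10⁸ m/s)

γ = 1/√(1 - 0.932²) = 2.759
mc² = 9.49 × (3×10⁸)² = 8.541×10¹⁷ J
E = γmc² = 2.759 × 8.541×10¹⁷ = 2.356×10¹⁸ J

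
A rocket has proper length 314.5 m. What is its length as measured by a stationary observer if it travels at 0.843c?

Proper length L₀ = 314.5 m
γ = 1/√(1 - 0.843²) = 1.859
L = L₀/γ = 314.5/1.859 = 169.2 m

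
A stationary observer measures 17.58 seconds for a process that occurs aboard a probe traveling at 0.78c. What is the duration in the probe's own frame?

Dilated time Δt = 17.58 seconds
γ = 1/√(1 - 0.78²) = 1.598
Δt₀ = Δt/γ = 17.58/1.598 = 11.00 seconds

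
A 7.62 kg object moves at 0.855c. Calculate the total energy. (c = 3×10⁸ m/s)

γ = 1/√(1 - 0.855²) = 1.928
mc² = 7.62 × (3×10⁸)² = 6.858×10¹⁷ J
E = γmc² = 1.928 × 6.858×10¹⁷ = 1.322×10¹⁸ J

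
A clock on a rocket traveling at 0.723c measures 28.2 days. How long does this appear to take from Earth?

Proper time Δt₀ = 28.2 days
γ = 1/√(1 - 0.723²) = 1.4475
Δt = γΔt₀ = 1.4475 × 28.2 = 40.82 days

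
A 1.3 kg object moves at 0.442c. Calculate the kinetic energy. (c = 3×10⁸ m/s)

γ = 1/√(1 - 0.442²) = 1.1148
γ - 1 = 0.1148
KE = (γ-1)mc² = 0.1148 × 1.3 × (3×10⁸)² = 1.343×10¹⁶ J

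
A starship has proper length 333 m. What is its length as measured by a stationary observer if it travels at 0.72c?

Proper length L₀ = 333 m
γ = 1/√(1 - 0.72²) = 1.441
L = L₀/γ = 333/1.441 = 231.1 m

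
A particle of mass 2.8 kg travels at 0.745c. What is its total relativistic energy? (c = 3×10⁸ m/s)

γ = 1/√(1 - 0.745²) = 1.4991
mc² = 2.8 × (3×10⁸)² = 2.520×10¹⁷ J
E = γmc² = 1.4991 × 2.520×10¹⁷ = 3.778×10¹⁷ J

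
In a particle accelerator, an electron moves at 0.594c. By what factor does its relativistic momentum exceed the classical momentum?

p_rel = γmv, p_class = mv
Ratio = γ = 1/√(1 - 0.594²)
= 1/√(0.647164) = 1.243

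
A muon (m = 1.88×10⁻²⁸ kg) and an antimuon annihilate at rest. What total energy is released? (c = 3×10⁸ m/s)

Both particles have the same rest mass, so total mass = 2m
E = 2m·c² = 2 × 1.88×10⁻²⁸ × (3×10⁸)²
= 2 × 1.88×10⁻²⁸ × 9×10¹⁶
= 3.384×10⁻¹¹ J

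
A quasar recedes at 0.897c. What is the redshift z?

β = 0.897
(1+β)/(1-β) = 1.897/0.103 = 18.42
√(18.42) = 4.292
z = 4.292 - 1 = 3.292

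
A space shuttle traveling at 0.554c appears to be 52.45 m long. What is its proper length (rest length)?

Contracted length L = 52.45 m
γ = 1/√(1 - 0.554²) = 1.2012
L₀ = γL = 1.2012 × 52.45 = 63.00 m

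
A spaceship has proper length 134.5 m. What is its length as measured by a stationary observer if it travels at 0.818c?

Proper length L₀ = 134.5 m
γ = 1/√(1 - 0.818²) = 1.7385
L = L₀/γ = 134.5/1.7385 = 77.37 m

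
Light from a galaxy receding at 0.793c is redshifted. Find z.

β = 0.793
(1+β)/(1-β) = 1.793/0.207 = 8.662
√(8.662) = 2.943
z = 2.943 - 1 = 1.943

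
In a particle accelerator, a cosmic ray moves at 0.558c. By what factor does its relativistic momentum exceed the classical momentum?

p_rel = γmv, p_class = mv
Ratio = γ = 1/√(1 - 0.558²)
= 1/√(0.688636) = 1.205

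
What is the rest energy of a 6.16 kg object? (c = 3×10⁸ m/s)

c² = (3×10⁸)² = 9.000×10¹⁶ m²/s²
E₀ = mc² = 6.16 × 9.000×10¹⁶ = 5.544×10¹⁷ J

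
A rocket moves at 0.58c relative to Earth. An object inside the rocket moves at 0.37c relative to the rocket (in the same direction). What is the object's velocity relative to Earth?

u = (u' + v)/(1 + u'v/c²)
Numerator: 0.37 + 0.58 = 0.95
Denominator: 1 + 0.2146 = 1.2146
u = 0.95/1.2146 = 0.7822c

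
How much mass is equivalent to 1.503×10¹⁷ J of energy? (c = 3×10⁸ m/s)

From E = mc², we get m = E/c²
c² = (3×10⁸)² = 9×10¹⁶ m²/s²
m = 1.503×10¹⁷ / 9×10¹⁶ = 1.670 kg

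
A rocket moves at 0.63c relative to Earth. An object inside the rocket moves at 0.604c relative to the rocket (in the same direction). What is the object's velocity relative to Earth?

u = (u' + v)/(1 + u'v/c²)
Numerator: 0.604 + 0.63 = 1.234
Denominator: 1 + 0.38052 = 1.38052
u = 1.234/1.38052 = 0.8939c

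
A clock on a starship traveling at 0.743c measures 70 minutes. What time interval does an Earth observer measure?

Proper time Δt₀ = 70 minutes
γ = 1/√(1 - 0.743²) = 1.494
Δt = γΔt₀ = 1.494 × 70 = 104.6 minutes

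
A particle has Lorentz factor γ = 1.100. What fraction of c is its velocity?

From γ = 1/√(1 - v²/c²):
1/γ² = 1/1.100² = 0.82645
v²/c² = 1 - 0.82645 = 0.17355
v/c = √(0.17355) = 0.4166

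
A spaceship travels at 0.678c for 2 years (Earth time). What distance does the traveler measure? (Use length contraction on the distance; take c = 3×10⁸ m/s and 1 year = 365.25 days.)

Earth distance: d = v × t = 0.678c × 2 yr = 1.28376×10¹⁶ m
γ = 1.36043
d' = d/γ = 1.28376×10¹⁶/1.36043 = 9.436×10¹⁵ m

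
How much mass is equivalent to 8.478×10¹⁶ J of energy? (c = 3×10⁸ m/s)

From E = mc², we get m = E/c²
c² = (3×10⁸)² = 9×10¹⁶ m²/s²
m = 8.478×10¹⁶ / 9×10¹⁶ = 0.9420 kg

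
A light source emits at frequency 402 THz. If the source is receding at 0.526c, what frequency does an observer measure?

β = v/c = 0.526
(1-β)/(1+β) = 0.474/1.526 = 0.3106
Doppler factor = √(0.3106) = 0.5573
f_obs = 402 × 0.5573 = 224.0 THz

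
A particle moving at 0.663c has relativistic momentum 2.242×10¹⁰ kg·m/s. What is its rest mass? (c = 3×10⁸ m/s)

γ = 1/√(1 - 0.663²) = 1.3358
v = 0.663 × 3×10⁸ = 1.989×10⁸ m/s
m = p/(γv) = 2.242×10¹⁰/(1.3358 × 1.989×10⁸) = 84.38 kg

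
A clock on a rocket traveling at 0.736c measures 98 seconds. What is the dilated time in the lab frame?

Proper time Δt₀ = 98 seconds
γ = 1/√(1 - 0.736²) = 1.4771
Δt = γΔt₀ = 1.4771 × 98 = 144.8 seconds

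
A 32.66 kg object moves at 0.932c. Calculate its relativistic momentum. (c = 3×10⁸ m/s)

γ = 1/√(1 - 0.932²) = 2.759
v = 0.932 × 3×10⁸ = 2.796×10⁸ m/s
p = γmv = 2.759 × 32.66 × 2.796×10⁸ = 2.519×10¹⁰ kg·m/s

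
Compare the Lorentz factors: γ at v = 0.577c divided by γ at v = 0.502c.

γ₁ = 1/√(1 - 0.577²) = 1.224
γ₂ = 1/√(1 - 0.502²) = 1.156
γ₁/γ₂ = 1.224/1.156 = 1.059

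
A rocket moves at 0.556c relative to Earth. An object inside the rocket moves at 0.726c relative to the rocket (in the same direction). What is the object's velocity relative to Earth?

u = (u' + v)/(1 + u'v/c²)
Numerator: 0.726 + 0.556 = 1.282
Denominator: 1 + 0.403656 = 1.403656
u = 1.282/1.403656 = 0.9133c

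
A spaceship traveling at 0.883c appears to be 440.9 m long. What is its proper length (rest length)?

Contracted length L = 440.9 m
γ = 1/√(1 - 0.883²) = 2.1305
L₀ = γL = 2.1305 × 440.9 = 939.3 m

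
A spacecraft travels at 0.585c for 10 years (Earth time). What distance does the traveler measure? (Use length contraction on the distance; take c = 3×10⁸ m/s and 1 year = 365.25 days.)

Earth distance: d = v × t = 0.585c × 10 yr = 5.5384×10¹⁶ m
γ = 1.2330
d' = d/γ = 5.5384×10¹⁶/1.2330 = 4.492×10¹⁶ m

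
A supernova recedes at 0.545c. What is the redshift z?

β = 0.545
(1+β)/(1-β) = 1.545/0.455 = 3.3956
√(3.3956) = 1.8427
z = 1.8427 - 1 = 0.8427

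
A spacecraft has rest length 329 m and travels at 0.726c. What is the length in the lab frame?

Proper length L₀ = 329 m
γ = 1/√(1 - 0.726²) = 1.454
L = L₀/γ = 329/1.454 = 226.3 m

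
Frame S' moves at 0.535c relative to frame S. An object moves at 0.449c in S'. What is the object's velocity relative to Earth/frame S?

u = (u' + v)/(1 + u'v/c²)
Numerator: 0.449 + 0.535 = 0.984
Denominator: 1 + 0.240215 = 1.240215
u = 0.984/1.240215 = 0.7934c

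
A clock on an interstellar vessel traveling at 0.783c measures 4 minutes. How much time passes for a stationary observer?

Proper time Δt₀ = 4 minutes
γ = 1/√(1 - 0.783²) = 1.6077
Δt = γΔt₀ = 1.6077 × 4 = 6.431 minutes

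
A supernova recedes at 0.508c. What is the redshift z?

β = 0.508
(1+β)/(1-β) = 1.508/0.492 = 3.065
√(3.065) = 1.7507
z = 1.7507 - 1 = 0.7507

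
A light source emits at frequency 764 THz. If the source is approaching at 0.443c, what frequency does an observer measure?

β = v/c = 0.443
(1+β)/(1-β) = 1.443/0.557 = 2.591
Doppler factor = √(2.591) = 1.610
f_obs = 764 × 1.610 = 1230 THz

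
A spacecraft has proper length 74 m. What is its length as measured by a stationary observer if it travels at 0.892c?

Proper length L₀ = 74 m
γ = 1/√(1 - 0.892²) = 2.212
L = L₀/γ = 74/2.212 = 33.45 m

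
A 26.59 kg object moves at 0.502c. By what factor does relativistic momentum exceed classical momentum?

p_rel = γmv, p_class = mv
Ratio = γ = 1/√(1 - 0.502²) = 1.156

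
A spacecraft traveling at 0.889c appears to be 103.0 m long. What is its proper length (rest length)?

Contracted length L = 103.0 m
γ = 1/√(1 - 0.889²) = 2.1838
L₀ = γL = 2.1838 × 103.0 = 224.9 m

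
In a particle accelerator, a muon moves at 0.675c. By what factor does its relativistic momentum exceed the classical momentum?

p_rel = γmv, p_class = mv
Ratio = γ = 1/√(1 - 0.675²)
= 1/√(0.544375) = 1.355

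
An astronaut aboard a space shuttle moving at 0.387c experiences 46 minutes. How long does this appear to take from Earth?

Proper time Δt₀ = 46 minutes
γ = 1/√(1 - 0.387²) = 1.0845
Δt = γΔt₀ = 1.0845 × 46 = 49.89 minutes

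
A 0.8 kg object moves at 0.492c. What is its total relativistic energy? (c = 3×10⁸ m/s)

γ = 1/√(1 - 0.492²) = 1.1486
mc² = 0.8 × (3×10⁸)² = 7.200×10¹⁶ J
E = γmc² = 1.1486 × 7.200×10¹⁶ = 8.270×10¹⁶ J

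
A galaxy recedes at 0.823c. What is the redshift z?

β = 0.823
(1+β)/(1-β) = 1.823/0.177 = 10.30
√(10.30) = 3.209
z = 3.209 - 1 = 2.209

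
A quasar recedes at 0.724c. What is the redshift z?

β = 0.724
(1+β)/(1-β) = 1.724/0.276 = 6.246
√(6.246) = 2.499
z = 2.499 - 1 = 1.499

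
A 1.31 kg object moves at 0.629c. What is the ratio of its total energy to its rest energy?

E = γmc², E₀ = mc²
E/E₀ = γ = 1/√(1 - 0.629²) = 1.286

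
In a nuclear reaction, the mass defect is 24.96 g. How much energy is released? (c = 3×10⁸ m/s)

Convert mass defect: Δm = 24.96 g = 0.02496 kg
E = Δm·c² = 0.02496 × (3×10⁸)²
= 0.02496 × 9×10¹⁶ = 2.246×10¹⁵ J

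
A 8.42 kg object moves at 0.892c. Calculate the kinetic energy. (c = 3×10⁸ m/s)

γ = 1/√(1 - 0.892²) = 2.2122
γ - 1 = 1.2122
KE = (γ-1)mc² = 1.2122 × 8.42 × (3×10⁸)² = 9.186×10¹⁷ J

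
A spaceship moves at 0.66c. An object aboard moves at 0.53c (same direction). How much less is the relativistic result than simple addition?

Classical: u' + v = 0.53 + 0.66 = 1.19c
Relativistic: u = (0.53 + 0.66)/(1 + 0.3498) = 1.19/1.3498 = 0.8816c
Difference: 1.19 - 0.8816 = 0.3084c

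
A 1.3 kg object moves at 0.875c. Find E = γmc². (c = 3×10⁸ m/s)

γ = 1/√(1 - 0.875²) = 2.066
mc² = 1.3 × (3×10⁸)² = 1.170×10¹⁷ J
E = γmc² = 2.066 × 1.170×10¹⁷ = 2.417×10¹⁷ J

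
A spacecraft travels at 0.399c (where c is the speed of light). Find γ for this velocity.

v/c = 0.399, so (v/c)² = 0.159201
1 - (v/c)² = 0.840799
γ = 1/√(0.840799) = 1.091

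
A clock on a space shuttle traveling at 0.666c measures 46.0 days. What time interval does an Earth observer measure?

Proper time Δt₀ = 46.0 days
γ = 1/√(1 - 0.666²) = 1.3406
Δt = γΔt₀ = 1.3406 × 46.0 = 61.67 days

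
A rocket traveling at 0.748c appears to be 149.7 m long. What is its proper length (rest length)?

Contracted length L = 149.7 m
γ = 1/√(1 - 0.748²) = 1.507
L₀ = γL = 1.507 × 149.7 = 225.6 m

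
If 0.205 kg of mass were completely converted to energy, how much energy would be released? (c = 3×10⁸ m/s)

Using E = mc²:
c² = (3×10⁸)² = 9×10¹⁶ m²/s²
E = 0.205 × 9×10¹⁶ = 1.845×10¹⁶ J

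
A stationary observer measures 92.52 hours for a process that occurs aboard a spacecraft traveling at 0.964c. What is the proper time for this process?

Dilated time Δt = 92.52 hours
γ = 1/√(1 - 0.964²) = 3.761
Δt₀ = Δt/γ = 92.52/3.761 = 24.60 hours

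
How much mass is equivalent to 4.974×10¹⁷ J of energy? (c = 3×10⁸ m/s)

From E = mc², we get m = E/c²
c² = (3×10⁸)² = 9×10¹⁶ m²/s²
m = 4.974×10¹⁷ / 9×10¹⁶ = 5.527 kg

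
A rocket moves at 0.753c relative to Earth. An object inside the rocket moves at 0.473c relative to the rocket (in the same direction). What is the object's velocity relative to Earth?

u = (u' + v)/(1 + u'v/c²)
Numerator: 0.473 + 0.753 = 1.226
Denominator: 1 + 0.356169 = 1.356169
u = 1.226/1.356169 = 0.9040c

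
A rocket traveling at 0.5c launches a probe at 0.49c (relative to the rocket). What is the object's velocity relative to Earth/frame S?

u = (u' + v)/(1 + u'v/c²)
Numerator: 0.49 + 0.5 = 0.99
Denominator: 1 + 0.245 = 1.245
u = 0.99/1.245 = 0.7952c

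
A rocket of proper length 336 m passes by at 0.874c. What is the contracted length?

Proper length L₀ = 336 m
γ = 1/√(1 - 0.874²) = 2.058
L = L₀/γ = 336/2.058 = 163.3 m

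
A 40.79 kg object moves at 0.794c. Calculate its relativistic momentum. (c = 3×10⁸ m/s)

γ = 1/√(1 - 0.794²) = 1.645
v = 0.794 × 3×10⁸ = 2.382×10⁸ m/s
p = γmv = 1.645 × 40.79 × 2.382×10⁸ = 1.598×10¹⁰ kg·m/s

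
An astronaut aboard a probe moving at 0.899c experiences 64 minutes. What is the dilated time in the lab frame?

Proper time Δt₀ = 64 minutes
γ = 1/√(1 - 0.899²) = 2.283
Δt = γΔt₀ = 2.283 × 64 = 146.1 minutes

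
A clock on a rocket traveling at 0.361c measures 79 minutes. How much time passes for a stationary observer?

Proper time Δt₀ = 79 minutes
γ = 1/√(1 - 0.361²) = 1.0723
Δt = γΔt₀ = 1.0723 × 79 = 84.71 minutes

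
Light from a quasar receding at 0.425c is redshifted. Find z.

β = 0.425
(1+β)/(1-β) = 1.425/0.575 = 2.478
√(2.478) = 1.5742
z = 1.5742 - 1 = 0.5742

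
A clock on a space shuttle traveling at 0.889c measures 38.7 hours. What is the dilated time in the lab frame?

Proper time Δt₀ = 38.7 hours
γ = 1/√(1 - 0.889²) = 2.1838
Δt = γΔt₀ = 2.1838 × 38.7 = 84.51 hours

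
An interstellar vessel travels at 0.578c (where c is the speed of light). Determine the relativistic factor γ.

v/c = 0.578, so (v/c)² = 0.334084
1 - (v/c)² = 0.665916
γ = 1/√(0.665916) = 1.225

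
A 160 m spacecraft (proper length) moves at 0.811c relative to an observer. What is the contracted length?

Proper length L₀ = 160 m
γ = 1/√(1 - 0.811²) = 1.7093
L = L₀/γ = 160/1.7093 = 93.61 m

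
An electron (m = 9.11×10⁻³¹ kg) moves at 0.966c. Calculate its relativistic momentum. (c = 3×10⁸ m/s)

γ = 1/√(1 - 0.966²) = 3.868
v = 0.966 × 3×10⁸ = 2.898×10⁸ m/s
p = γmv = 3.868 × 9.11×10⁻³¹ × 2.898×10⁸ = 1.021×10⁻²¹ kg·m/s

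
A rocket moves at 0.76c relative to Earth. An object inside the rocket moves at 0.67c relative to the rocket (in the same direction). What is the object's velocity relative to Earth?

u = (u' + v)/(1 + u'v/c²)
Numerator: 0.67 + 0.76 = 1.43
Denominator: 1 + 0.5092 = 1.5092
u = 1.43/1.5092 = 0.9475c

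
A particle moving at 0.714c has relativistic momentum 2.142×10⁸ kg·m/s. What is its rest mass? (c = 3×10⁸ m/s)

γ = 1/√(1 - 0.714²) = 1.4283
v = 0.714 × 3×10⁸ = 2.142×10⁸ m/s
m = p/(γv) = 2.142×10⁸/(1.4283 × 2.142×10⁸) = 0.7001 kg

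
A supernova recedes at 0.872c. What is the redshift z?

β = 0.872
(1+β)/(1-β) = 1.872/0.128 = 14.625
√(14.625) = 3.824
z = 3.824 - 1 = 2.824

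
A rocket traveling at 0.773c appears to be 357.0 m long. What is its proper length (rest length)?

Contracted length L = 357.0 m
γ = 1/√(1 - 0.773²) = 1.5763
L₀ = γL = 1.5763 × 357.0 = 562.7 m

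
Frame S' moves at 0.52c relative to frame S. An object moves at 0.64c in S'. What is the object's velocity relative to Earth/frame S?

u = (u' + v)/(1 + u'v/c²)
Numerator: 0.64 + 0.52 = 1.16
Denominator: 1 + 0.3328 = 1.3328
u = 1.16/1.3328 = 0.8703c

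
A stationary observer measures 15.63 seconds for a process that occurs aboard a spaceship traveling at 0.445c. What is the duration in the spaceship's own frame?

Dilated time Δt = 15.63 seconds
γ = 1/√(1 - 0.445²) = 1.1167
Δt₀ = Δt/γ = 15.63/1.1167 = 14.00 seconds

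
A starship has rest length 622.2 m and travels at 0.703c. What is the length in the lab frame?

Proper length L₀ = 622.2 m
γ = 1/√(1 - 0.703²) = 1.406
L = L₀/γ = 622.2/1.406 = 442.5 m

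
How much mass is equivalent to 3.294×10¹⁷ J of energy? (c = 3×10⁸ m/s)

From E = mc², we get m = E/c²
c² = (3×10⁸)² = 9×10¹⁶ m²/s²
m = 3.294×10¹⁷ / 9×10¹⁶ = 3.660 kg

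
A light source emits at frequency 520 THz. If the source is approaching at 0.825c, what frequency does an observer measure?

β = v/c = 0.825
(1+β)/(1-β) = 1.825/0.175 = 10.429
Doppler factor = √(10.429) = 3.229
f_obs = 520 × 3.229 = 1679 THz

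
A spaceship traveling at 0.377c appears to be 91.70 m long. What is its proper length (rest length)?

Contracted length L = 91.70 m
γ = 1/√(1 - 0.377²) = 1.0797
L₀ = γL = 1.0797 × 91.70 = 99.01 m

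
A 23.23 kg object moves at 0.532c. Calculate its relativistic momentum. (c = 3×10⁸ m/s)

γ = 1/√(1 - 0.532²) = 1.181
v = 0.532 × 3×10⁸ = 1.596×10⁸ m/s
p = γmv = 1.181 × 23.23 × 1.596×10⁸ = 4.379×10⁹ kg·m/s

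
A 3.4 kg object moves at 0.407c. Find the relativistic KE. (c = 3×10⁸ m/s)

γ = 1/√(1 - 0.407²) = 1.09478
γ - 1 = 0.09478
KE = (γ-1)mc² = 0.09478 × 3.4 × (3×10⁸)² = 2.900×10¹⁶ J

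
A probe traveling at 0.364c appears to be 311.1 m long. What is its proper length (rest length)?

Contracted length L = 311.1 m
γ = 1/√(1 - 0.364²) = 1.0737
L₀ = γL = 1.0737 × 311.1 = 334.0 m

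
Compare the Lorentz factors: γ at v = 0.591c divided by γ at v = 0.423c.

γ₁ = 1/√(1 - 0.591²) = 1.240
γ₂ = 1/√(1 - 0.423²) = 1.104
γ₁/γ₂ = 1.240/1.104 = 1.123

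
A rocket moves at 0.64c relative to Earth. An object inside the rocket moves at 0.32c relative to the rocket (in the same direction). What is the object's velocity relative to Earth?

u = (u' + v)/(1 + u'v/c²)
Numerator: 0.32 + 0.64 = 0.96
Denominator: 1 + 0.2048 = 1.2048
u = 0.96/1.2048 = 0.7968c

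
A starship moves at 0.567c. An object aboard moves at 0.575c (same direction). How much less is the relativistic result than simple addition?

Classical: u' + v = 0.575 + 0.567 = 1.142c
Relativistic: u = (0.575 + 0.567)/(1 + 0.326025) = 1.142/1.326025 = 0.8612c
Difference: 1.142 - 0.8612 = 0.2808c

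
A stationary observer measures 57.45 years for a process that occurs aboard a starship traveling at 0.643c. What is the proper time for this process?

Dilated time Δt = 57.45 years
γ = 1/√(1 - 0.643²) = 1.3057
Δt₀ = Δt/γ = 57.45/1.3057 = 44.00 years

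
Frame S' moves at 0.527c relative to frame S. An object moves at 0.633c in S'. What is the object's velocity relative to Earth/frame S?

u = (u' + v)/(1 + u'v/c²)
Numerator: 0.633 + 0.527 = 1.16
Denominator: 1 + 0.333591 = 1.333591
u = 1.16/1.333591 = 0.8698c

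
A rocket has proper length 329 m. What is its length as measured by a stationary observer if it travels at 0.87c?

Proper length L₀ = 329 m
γ = 1/√(1 - 0.87²) = 2.028
L = L₀/γ = 329/2.028 = 162.2 m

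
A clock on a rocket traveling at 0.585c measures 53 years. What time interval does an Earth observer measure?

Proper time Δt₀ = 53 years
γ = 1/√(1 - 0.585²) = 1.233
Δt = γΔt₀ = 1.233 × 53 = 65.35 years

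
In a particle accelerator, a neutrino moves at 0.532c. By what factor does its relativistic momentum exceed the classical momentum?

p_rel = γmv, p_class = mv
Ratio = γ = 1/√(1 - 0.532²)
= 1/√(0.716976) = 1.181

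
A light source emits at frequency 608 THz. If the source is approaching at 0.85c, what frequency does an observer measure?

β = v/c = 0.85
(1+β)/(1-β) = 1.85/0.15 = 12.333
Doppler factor = √(12.333) = 3.512
f_obs = 608 × 3.512 = 2135 THz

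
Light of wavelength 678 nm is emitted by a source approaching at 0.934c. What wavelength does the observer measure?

β = 0.934
Wavelength Doppler factor = √(0.066/1.934) = √(0.03413) = 0.1847
λ_obs = 678 × 0.1847 = 125.2 nm (blueshift)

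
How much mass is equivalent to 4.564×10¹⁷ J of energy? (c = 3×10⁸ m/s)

From E = mc², we get m = E/c²
c² = (3×10⁸)² = 9×10¹⁶ m²/s²
m = 4.564×10¹⁷ / 9×10¹⁶ = 5.071 kg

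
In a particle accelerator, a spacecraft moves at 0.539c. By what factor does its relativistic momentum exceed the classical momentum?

p_rel = γmv, p_class = mv
Ratio = γ = 1/√(1 - 0.539²)
= 1/√(0.709479) = 1.187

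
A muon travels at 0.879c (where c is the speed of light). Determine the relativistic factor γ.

v/c = 0.879, so (v/c)² = 0.772641
1 - (v/c)² = 0.227359
γ = 1/√(0.227359) = 2.097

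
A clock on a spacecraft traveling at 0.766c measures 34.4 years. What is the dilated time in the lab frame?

Proper time Δt₀ = 34.4 years
γ = 1/√(1 - 0.766²) = 1.5556
Δt = γΔt₀ = 1.5556 × 34.4 = 53.51 years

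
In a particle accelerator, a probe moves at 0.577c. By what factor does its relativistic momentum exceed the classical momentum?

p_rel = γmv, p_class = mv
Ratio = γ = 1/√(1 - 0.577²)
= 1/√(0.667071) = 1.224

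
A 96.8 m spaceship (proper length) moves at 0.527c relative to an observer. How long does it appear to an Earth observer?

Proper length L₀ = 96.8 m
γ = 1/√(1 - 0.527²) = 1.17666
L = L₀/γ = 96.8/1.17666 = 82.27 m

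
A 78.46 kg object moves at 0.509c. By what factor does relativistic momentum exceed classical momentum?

p_rel = γmv, p_class = mv
Ratio = γ = 1/√(1 - 0.509²) = 1.162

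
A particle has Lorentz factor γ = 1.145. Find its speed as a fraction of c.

From γ = 1/√(1 - v²/c²):
1/γ² = 1/1.145² = 0.76276
v²/c² = 1 - 0.76276 = 0.23724
v/c = √(0.23724) = 0.4871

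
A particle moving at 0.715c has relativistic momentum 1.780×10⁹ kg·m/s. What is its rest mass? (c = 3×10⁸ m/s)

γ = 1/√(1 - 0.715²) = 1.43036
v = 0.715 × 3×10⁸ = 2.145×10⁸ m/s
m = p/(γv) = 1.780×10⁹/(1.43036 × 2.145×10⁸) = 5.802 kg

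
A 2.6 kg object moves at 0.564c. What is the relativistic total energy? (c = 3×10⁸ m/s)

γ = 1/√(1 - 0.564²) = 1.211
mc² = 2.6 × (3×10⁸)² = 2.340×10¹⁷ J
E = γmc² = 1.211 × 2.340×10¹⁷ = 2.834×10¹⁷ J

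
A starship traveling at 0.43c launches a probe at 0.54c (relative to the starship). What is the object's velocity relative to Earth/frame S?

u = (u' + v)/(1 + u'v/c²)
Numerator: 0.54 + 0.43 = 0.97
Denominator: 1 + 0.2322 = 1.2322
u = 0.97/1.2322 = 0.7872c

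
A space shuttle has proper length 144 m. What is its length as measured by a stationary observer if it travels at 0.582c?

Proper length L₀ = 144 m
γ = 1/√(1 - 0.582²) = 1.230
L = L₀/γ = 144/1.230 = 117.1 m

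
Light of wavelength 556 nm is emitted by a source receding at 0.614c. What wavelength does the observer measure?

β = 0.614
Wavelength Doppler factor = √(1.614/0.386) = √(4.181) = 2.045
λ_obs = 556 × 2.045 = 1137 nm (redshift)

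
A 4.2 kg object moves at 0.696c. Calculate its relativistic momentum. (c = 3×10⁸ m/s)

γ = 1/√(1 - 0.696²) = 1.3927
v = 0.696 × 3×10⁸ = 2.088×10⁸ m/s
p = γmv = 1.3927 × 4.2 × 2.088×10⁸ = 1.221×10⁹ kg·m/s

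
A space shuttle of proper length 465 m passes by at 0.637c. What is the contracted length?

Proper length L₀ = 465 m
γ = 1/√(1 - 0.637²) = 1.297
L = L₀/γ = 465/1.297 = 358.5 m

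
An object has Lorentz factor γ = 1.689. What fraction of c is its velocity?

From γ = 1/√(1 - v²/c²):
1/γ² = 1/1.689² = 0.3505
v²/c² = 1 - 0.3505 = 0.6495
v/c = √(0.6495) = 0.8059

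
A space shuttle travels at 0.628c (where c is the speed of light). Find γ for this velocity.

v/c = 0.628, so (v/c)² = 0.394384
1 - (v/c)² = 0.605616
γ = 1/√(0.605616) = 1.285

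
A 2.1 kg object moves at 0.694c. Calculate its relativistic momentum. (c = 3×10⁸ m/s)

γ = 1/√(1 - 0.694²) = 1.389
v = 0.694 × 3×10⁸ = 2.082×10⁸ m/s
p = γmv = 1.389 × 2.1 × 2.082×10⁸ = 6.073×10⁸ kg·m/s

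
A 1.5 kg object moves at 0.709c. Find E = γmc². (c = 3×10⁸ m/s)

γ = 1/√(1 - 0.709²) = 1.418
mc² = 1.5 × (3×10⁸)² = 1.350×10¹⁷ J
E = γmc² = 1.418 × 1.350×10¹⁷ = 1.914×10¹⁷ J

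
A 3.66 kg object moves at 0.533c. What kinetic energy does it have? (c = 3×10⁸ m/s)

γ = 1/√(1 - 0.533²) = 1.18187
γ - 1 = 0.18187
KE = (γ-1)mc² = 0.18187 × 3.66 × (3×10⁸)² = 5.991×10¹⁶ J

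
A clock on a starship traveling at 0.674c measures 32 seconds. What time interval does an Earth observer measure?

Proper time Δt₀ = 32 seconds
γ = 1/√(1 - 0.674²) = 1.3537
Δt = γΔt₀ = 1.3537 × 32 = 43.32 seconds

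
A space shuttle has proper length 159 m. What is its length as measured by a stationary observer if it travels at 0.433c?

Proper length L₀ = 159 m
γ = 1/√(1 - 0.433²) = 1.1094
L = L₀/γ = 159/1.1094 = 143.3 m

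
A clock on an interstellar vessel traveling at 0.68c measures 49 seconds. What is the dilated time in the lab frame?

Proper time Δt₀ = 49 seconds
γ = 1/√(1 - 0.68²) = 1.3639
Δt = γΔt₀ = 1.3639 × 49 = 66.83 seconds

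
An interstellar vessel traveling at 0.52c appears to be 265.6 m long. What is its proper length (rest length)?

Contracted length L = 265.6 m
γ = 1/√(1 - 0.52²) = 1.1707
L₀ = γL = 1.1707 × 265.6 = 310.9 m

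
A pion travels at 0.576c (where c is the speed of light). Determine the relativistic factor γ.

v/c = 0.576, so (v/c)² = 0.331776
1 - (v/c)² = 0.668224
γ = 1/√(0.668224) = 1.223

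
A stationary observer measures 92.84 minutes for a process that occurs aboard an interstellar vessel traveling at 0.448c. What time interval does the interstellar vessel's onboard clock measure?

Dilated time Δt = 92.84 minutes
γ = 1/√(1 - 0.448²) = 1.1185
Δt₀ = Δt/γ = 92.84/1.1185 = 83.00 minutes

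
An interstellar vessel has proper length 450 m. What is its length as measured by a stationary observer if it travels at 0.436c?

Proper length L₀ = 450 m
γ = 1/√(1 - 0.436²) = 1.111
L = L₀/γ = 450/1.111 = 405.0 m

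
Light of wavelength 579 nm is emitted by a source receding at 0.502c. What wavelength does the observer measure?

β = 0.502
Wavelength Doppler factor = √(1.502/0.498) = √(3.016) = 1.737
λ_obs = 579 × 1.737 = 1006 nm (redshift)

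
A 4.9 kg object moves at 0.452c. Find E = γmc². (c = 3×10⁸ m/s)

γ = 1/√(1 - 0.452²) = 1.121
mc² = 4.9 × (3×10⁸)² = 4.410×10¹⁷ J
E = γmc² = 1.121 × 4.410×10¹⁷ = 4.944×10¹⁷ J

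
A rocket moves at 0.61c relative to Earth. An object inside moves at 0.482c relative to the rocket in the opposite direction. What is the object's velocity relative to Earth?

Object's velocity in rocket frame is u' = -0.482c
u = (u' + v)/(1 + u'v/c²) = (v - 0.482)/(1 - 0.482·v/c²)
Numerator: 0.61 - 0.482 = 0.128
Denominator: 1 - 0.29402 = 0.70598
u = 0.128/0.70598 = 0.1813c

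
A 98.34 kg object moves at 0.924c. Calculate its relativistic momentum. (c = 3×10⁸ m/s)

γ = 1/√(1 - 0.924²) = 2.6151
v = 0.924 × 3×10⁸ = 2.772×10⁸ m/s
p = γmv = 2.6151 × 98.34 × 2.772×10⁸ = 7.129×10¹⁰ kg·m/s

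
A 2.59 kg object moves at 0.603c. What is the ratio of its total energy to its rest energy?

E = γmc², E₀ = mc²
E/E₀ = γ = 1/√(1 - 0.603²) = 1.254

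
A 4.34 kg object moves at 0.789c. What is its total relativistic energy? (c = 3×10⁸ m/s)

γ = 1/√(1 - 0.789²) = 1.6276
mc² = 4.34 × (3×10⁸)² = 3.906×10¹⁷ J
E = γmc² = 1.6276 × 3.906×10¹⁷ = 6.357×10¹⁷ J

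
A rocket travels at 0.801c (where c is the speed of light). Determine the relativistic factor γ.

v/c = 0.801, so (v/c)² = 0.641601
1 - (v/c)² = 0.358399
γ = 1/√(0.358399) = 1.670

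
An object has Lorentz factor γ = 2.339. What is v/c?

From γ = 1/√(1 - v²/c²):
1/γ² = 1/2.339² = 0.1828
v²/c² = 1 - 0.1828 = 0.8172
v/c = √(0.8172) = 0.9040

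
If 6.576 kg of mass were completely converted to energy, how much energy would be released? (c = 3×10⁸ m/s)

Using E = mc²:
c² = (3×10⁸)² = 9×10¹⁶ m²/s²
E = 6.576 × 9×10¹⁶ = 5.918×10¹⁷ J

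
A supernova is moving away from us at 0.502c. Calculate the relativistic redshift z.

β = 0.502
(1+β)/(1-β) = 1.502/0.498 = 3.016
√(3.016) = 1.7367
z = 1.7367 - 1 = 0.7367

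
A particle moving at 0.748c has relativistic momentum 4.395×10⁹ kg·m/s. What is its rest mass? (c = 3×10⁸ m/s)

γ = 1/√(1 - 0.748²) = 1.507
v = 0.748 × 3×10⁸ = 2.244×10⁸ m/s
m = p/(γv) = 4.395×10⁹/(1.507 × 2.244×10⁸) = 13.00 kg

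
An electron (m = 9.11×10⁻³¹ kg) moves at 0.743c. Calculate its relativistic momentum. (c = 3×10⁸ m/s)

γ = 1/√(1 - 0.743²) = 1.494
v = 0.743 × 3×10⁸ = 2.229×10⁸ m/s
p = γmv = 1.494 × 9.11×10⁻³¹ × 2.229×10⁸ = 3.034×10⁻²² kg·m/s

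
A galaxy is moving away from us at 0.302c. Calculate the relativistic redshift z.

β = 0.302
(1+β)/(1-β) = 1.302/0.698 = 1.8653
√(1.8653) = 1.3658
z = 1.3658 - 1 = 0.3658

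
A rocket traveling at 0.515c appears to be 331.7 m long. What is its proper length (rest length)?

Contracted length L = 331.7 m
γ = 1/√(1 - 0.515²) = 1.1666
L₀ = γL = 1.1666 × 331.7 = 387.0 m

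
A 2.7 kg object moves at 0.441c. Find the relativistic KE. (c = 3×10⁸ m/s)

γ = 1/√(1 - 0.441²) = 1.1142
γ - 1 = 0.1142
KE = (γ-1)mc² = 0.1142 × 2.7 × (3×10⁸)² = 2.775×10¹⁶ J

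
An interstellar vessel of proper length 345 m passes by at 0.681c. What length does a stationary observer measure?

Proper length L₀ = 345 m
γ = 1/√(1 - 0.681²) = 1.366
L = L₀/γ = 345/1.366 = 252.6 m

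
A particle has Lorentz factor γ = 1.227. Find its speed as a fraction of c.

From γ = 1/√(1 - v²/c²):
1/γ² = 1/1.227² = 0.6642
v²/c² = 1 - 0.6642 = 0.3358
v/c = √(0.3358) = 0.5795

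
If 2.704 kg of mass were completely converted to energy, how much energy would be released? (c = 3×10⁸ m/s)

Using E = mc²:
c² = (3×10⁸)² = 9×10¹⁶ m²/s²
E = 2.704 × 9×10¹⁶ = 2.434×10¹⁷ J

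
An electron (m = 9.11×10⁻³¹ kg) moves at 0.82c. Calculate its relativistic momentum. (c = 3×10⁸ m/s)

γ = 1/√(1 - 0.82²) = 1.747
v = 0.82 × 3×10⁸ = 2.460×10⁸ m/s
p = γmv = 1.747 × 9.11×10⁻³¹ × 2.460×10⁸ = 3.915×10⁻²² kg·m/s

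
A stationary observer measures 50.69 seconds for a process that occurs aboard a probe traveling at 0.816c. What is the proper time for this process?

Dilated time Δt = 50.69 seconds
γ = 1/√(1 - 0.816²) = 1.730
Δt₀ = Δt/γ = 50.69/1.730 = 29.30 seconds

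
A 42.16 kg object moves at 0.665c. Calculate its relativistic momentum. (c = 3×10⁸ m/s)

γ = 1/√(1 - 0.665²) = 1.339
v = 0.665 × 3×10⁸ = 1.995×10⁸ m/s
p = γmv = 1.339 × 42.16 × 1.995×10⁸ = 1.126×10¹⁰ kg·m/s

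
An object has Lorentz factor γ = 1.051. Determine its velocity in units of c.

From γ = 1/√(1 - v²/c²):
1/γ² = 1/1.051² = 0.9053
v²/c² = 1 - 0.9053 = 0.09470
v/c = √(0.09470) = 0.3077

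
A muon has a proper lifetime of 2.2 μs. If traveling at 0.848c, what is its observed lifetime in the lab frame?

Proper lifetime τ₀ = 2.2 μs
γ = 1/√(1 - 0.848²) = 1.887
τ = γτ₀ = 1.887 × 2.2 μs = 4.151 μs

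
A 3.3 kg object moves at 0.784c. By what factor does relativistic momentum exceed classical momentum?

p_rel = γmv, p_class = mv
Ratio = γ = 1/√(1 - 0.784²) = 1.611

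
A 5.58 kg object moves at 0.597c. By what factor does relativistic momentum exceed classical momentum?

p_rel = γmv, p_class = mv
Ratio = γ = 1/√(1 - 0.597²) = 1.247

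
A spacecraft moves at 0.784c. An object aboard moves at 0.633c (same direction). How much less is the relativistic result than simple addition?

Classical: u' + v = 0.633 + 0.784 = 1.417c
Relativistic: u = (0.633 + 0.784)/(1 + 0.496272) = 1.417/1.496272 = 0.9470c
Difference: 1.417 - 0.9470 = 0.4700c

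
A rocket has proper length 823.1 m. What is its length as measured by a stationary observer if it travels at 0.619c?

Proper length L₀ = 823.1 m
γ = 1/√(1 - 0.619²) = 1.27325
L = L₀/γ = 823.1/1.27325 = 646.5 m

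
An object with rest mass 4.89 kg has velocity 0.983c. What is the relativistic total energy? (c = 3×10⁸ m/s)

γ = 1/√(1 - 0.983²) = 5.446
mc² = 4.89 × (3×10⁸)² = 4.401×10¹⁷ J
E = γmc² = 5.446 × 4.401×10¹⁷ = 2.397×10¹⁸ J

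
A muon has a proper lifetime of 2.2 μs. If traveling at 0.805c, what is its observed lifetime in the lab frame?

Proper lifetime τ₀ = 2.2 μs
γ = 1/√(1 - 0.805²) = 1.6856
τ = γτ₀ = 1.6856 × 2.2 μs = 3.708 μs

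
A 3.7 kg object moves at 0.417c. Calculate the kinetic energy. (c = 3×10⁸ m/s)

γ = 1/√(1 - 0.417²) = 1.1002
γ - 1 = 0.1002
KE = (γ-1)mc² = 0.1002 × 3.7 × (3×10⁸)² = 3.337×10¹⁶ J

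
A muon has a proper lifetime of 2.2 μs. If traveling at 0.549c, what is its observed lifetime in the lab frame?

Proper lifetime τ₀ = 2.2 μs
γ = 1/√(1 - 0.549²) = 1.1964
τ = γτ₀ = 1.1964 × 2.2 μs = 2.632 μs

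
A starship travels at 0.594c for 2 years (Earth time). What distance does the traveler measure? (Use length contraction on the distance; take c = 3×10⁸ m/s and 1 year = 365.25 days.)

Earth distance: d = v × t = 0.594c × 2 yr = 1.1247×10¹⁶ m
γ = 1.2431
d' = d/γ = 1.1247×10¹⁶/1.2431 = 9.048×10¹⁵ m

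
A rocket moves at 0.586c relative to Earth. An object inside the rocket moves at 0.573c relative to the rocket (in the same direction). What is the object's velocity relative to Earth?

u = (u' + v)/(1 + u'v/c²)
Numerator: 0.573 + 0.586 = 1.159
Denominator: 1 + 0.335778 = 1.335778
u = 1.159/1.335778 = 0.8677c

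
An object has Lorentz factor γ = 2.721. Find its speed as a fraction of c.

From γ = 1/√(1 - v²/c²):
1/γ² = 1/2.721² = 0.1351
v²/c² = 1 - 0.1351 = 0.8649
v/c = √(0.8649) = 0.9300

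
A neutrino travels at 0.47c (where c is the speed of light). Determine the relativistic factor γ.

v/c = 0.47, so (v/c)² = 0.2209
1 - (v/c)² = 0.7791
γ = 1/√(0.7791) = 1.133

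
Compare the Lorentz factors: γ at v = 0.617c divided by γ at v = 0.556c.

γ₁ = 1/√(1 - 0.617²) = 1.2707
γ₂ = 1/√(1 - 0.556²) = 1.2031
γ₁/γ₂ = 1.2707/1.2031 = 1.056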